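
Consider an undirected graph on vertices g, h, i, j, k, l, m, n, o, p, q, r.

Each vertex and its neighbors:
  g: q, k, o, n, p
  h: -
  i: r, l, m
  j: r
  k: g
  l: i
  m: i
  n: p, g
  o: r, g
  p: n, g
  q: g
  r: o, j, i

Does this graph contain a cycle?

Yes

DFS, tracking each vertex's parent; an edge to a visited non-parent vertex closes a cycle.
Start from n:
visit n (parent –)
  visit p (parent n)
    p–n: parent, skip
    visit g (parent p)
      visit q (parent g)
        q–g: parent, skip
      visit k (parent g)
        k–g: parent, skip
      visit o (parent g)
        visit r (parent o)
          r–o: parent, skip
          visit j (parent r)
            j–r: parent, skip
          visit i (parent r)
            i–r: parent, skip
            visit l (parent i)
              l–i: parent, skip
            visit m (parent i)
              m–i: parent, skip
        o–g: parent, skip
      g–n: n visited and ≠ parent → cycle
Cycle: n – p – g – n.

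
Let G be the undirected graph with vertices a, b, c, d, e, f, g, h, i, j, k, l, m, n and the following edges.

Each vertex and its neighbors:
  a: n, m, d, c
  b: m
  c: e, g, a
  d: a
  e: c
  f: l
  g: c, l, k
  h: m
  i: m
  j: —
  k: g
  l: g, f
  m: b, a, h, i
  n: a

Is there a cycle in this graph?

DFS, tracking each vertex's parent; an edge to a visited non-parent vertex closes a cycle.
Start from c:
visit c (parent –)
  visit e (parent c)
    e–c: parent, skip
  visit g (parent c)
    g–c: parent, skip
    visit l (parent g)
      l–g: parent, skip
      visit f (parent l)
        f–l: parent, skip
    visit k (parent g)
      k–g: parent, skip
  visit a (parent c)
    visit n (parent a)
      n–a: parent, skip
    visit m (parent a)
      visit b (parent m)
        b–m: parent, skip
      m–a: parent, skip
      visit h (parent m)
        h–m: parent, skip
      visit i (parent m)
        i–m: parent, skip
    visit d (parent a)
      d–a: parent, skip
    a–c: parent, skip
visit j (parent –)
No non-parent visited neighbor found — the graph is a forest.

No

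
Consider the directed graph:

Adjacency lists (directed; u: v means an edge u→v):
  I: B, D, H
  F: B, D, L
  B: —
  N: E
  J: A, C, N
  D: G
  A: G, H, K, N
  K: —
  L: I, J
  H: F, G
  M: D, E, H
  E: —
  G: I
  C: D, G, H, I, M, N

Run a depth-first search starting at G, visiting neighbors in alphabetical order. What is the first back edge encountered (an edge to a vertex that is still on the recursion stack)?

DFS from G (visiting neighbors in alphabetical order); mark gray on enter, black on exit:
G gray
  I gray
    B gray
    B black
    D gray
      D→G: G is gray → back edge
First back edge: D → G.

D→G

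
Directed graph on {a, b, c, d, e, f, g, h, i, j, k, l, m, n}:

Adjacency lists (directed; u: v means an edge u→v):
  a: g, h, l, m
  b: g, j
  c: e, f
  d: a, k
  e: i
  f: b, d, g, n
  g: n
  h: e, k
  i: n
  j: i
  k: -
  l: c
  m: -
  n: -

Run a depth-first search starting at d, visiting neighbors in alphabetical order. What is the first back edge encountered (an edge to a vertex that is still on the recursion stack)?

DFS from d (visiting neighbors in alphabetical order); mark gray on enter, black on exit:
d gray
  a gray
    g gray
      n gray
      n black
    g black
    h gray
      e gray
        i gray
          i→n: n black — skip
        i black
      e black
      k gray
      k black
    h black
    l gray
      c gray
        c→e: e black — skip
        f gray
          b gray
            b→g: g black — skip
            j gray
              j→i: i black — skip
            j black
          b black
          f→d: d is gray → back edge
First back edge: f → d.

f->d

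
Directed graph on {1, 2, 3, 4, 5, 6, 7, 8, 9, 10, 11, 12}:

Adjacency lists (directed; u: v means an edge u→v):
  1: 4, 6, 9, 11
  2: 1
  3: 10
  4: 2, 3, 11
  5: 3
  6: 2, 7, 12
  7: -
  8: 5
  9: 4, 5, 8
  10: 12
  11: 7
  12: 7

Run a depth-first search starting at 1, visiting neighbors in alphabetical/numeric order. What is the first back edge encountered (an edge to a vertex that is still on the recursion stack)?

2→1

DFS from 1 (visiting neighbors in alphabetical/numeric order); mark gray on enter, black on exit:
1 gray
  4 gray
    2 gray
      2→1: 1 is gray → back edge
First back edge: 2 → 1.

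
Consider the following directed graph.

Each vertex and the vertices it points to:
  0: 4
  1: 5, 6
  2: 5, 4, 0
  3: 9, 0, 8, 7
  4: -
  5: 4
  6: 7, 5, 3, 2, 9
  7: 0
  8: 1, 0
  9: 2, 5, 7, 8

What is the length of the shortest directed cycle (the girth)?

4

For each vertex v, BFS finds the shortest path from v back to v.
The shortest such closed walk is 6 → 9 → 8 → 1 → 6, length 4.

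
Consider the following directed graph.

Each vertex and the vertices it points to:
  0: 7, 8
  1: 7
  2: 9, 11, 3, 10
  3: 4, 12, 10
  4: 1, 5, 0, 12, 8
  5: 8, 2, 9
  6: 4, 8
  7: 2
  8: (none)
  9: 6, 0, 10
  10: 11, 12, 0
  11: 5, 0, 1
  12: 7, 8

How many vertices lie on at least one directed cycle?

A vertex is on a directed cycle iff it belongs to a strongly connected component of size ≥ 2 (or has a self-loop).
The vertices on cycles are {0, 1, 2, 3, 4, 5, 6, 7, 9, 10, 11, 12} — 12 in total.

12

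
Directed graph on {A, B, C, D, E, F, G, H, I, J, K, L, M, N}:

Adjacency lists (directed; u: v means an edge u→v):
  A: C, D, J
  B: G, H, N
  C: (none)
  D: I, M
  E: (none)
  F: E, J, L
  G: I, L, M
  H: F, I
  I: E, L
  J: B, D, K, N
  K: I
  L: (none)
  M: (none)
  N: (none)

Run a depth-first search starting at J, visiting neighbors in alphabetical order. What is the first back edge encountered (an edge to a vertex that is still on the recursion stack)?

F→J

DFS from J (visiting neighbors in alphabetical order); mark gray on enter, black on exit:
J gray
  B gray
    G gray
      I gray
        E gray
        E black
        L gray
        L black
      I black
      G→L: L black — skip
      M gray
      M black
    G black
    H gray
      F gray
        F→E: E black — skip
        F→J: J is gray → back edge
First back edge: F → J.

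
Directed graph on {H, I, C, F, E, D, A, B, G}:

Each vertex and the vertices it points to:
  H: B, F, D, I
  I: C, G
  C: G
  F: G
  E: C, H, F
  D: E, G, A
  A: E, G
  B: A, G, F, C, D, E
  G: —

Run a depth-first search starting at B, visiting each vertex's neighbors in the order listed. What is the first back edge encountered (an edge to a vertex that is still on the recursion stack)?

DFS from B (visiting each vertex's neighbors in the order listed); mark gray on enter, black on exit:
B gray
  A gray
    E gray
      C gray
        G gray
        G black
      C black
      H gray
        H→B: B is gray → back edge
First back edge: H → B.

H->B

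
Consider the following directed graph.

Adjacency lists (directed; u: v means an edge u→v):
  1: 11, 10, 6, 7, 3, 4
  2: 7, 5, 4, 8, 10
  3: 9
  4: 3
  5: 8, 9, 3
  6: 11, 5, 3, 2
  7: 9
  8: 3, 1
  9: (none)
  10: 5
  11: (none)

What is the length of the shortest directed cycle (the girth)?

For each vertex v, BFS finds the shortest path from v back to v.
The shortest such closed walk is 1 → 6 → 5 → 8 → 1, length 4.

4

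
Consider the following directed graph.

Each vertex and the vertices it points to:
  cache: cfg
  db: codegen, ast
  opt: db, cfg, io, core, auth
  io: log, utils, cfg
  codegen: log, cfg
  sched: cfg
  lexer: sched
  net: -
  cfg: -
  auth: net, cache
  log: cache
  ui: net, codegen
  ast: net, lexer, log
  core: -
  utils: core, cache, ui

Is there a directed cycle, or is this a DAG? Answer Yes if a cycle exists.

DFS with white/gray/black marking, starting from core:
core gray
core black
cache gray
  cfg gray
  cfg black
cache black
db gray
  codegen gray
    log gray
      log→cache: cache black — skip
    log black
    codegen→cfg: cfg black — skip
  codegen black
  ast gray
    net gray
    net black
    lexer gray
      sched gray
        sched→cfg: cfg black — skip
      sched black
    lexer black
    ast→log: log black — skip
  ast black
db black
opt gray
  opt→db: db black — skip
  opt→cfg: cfg black — skip
  io gray
    io→log: log black — skip
    utils gray
      utils→core: core black — skip
      utils→cache: cache black — skip
      ui gray
        ui→net: net black — skip
        ui→codegen: codegen black — skip
      ui black
    utils black
    io→cfg: cfg black — skip
  io black
  opt→core: core black — skip
  auth gray
    auth→net: net black — skip
    auth→cache: cache black — skip
  auth black
opt black
Every edge goes to a white or black vertex — no back edge, so the graph is acyclic.

No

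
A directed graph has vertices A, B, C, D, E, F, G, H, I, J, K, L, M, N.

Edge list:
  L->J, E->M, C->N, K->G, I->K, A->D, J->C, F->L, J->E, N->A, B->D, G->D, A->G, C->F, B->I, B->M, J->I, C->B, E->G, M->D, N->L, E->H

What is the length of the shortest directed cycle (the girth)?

For each vertex v, BFS finds the shortest path from v back to v.
The shortest such closed walk is J → C → N → L → J, length 4.

4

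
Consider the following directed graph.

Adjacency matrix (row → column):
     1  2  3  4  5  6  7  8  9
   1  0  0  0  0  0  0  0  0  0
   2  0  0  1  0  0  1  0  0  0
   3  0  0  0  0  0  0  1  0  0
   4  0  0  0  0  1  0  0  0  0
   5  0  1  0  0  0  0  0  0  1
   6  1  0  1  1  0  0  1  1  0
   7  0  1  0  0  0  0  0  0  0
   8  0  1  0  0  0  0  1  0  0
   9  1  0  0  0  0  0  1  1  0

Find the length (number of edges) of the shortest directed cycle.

3

For each vertex v, BFS finds the shortest path from v back to v.
The shortest such closed walk is 6 → 7 → 2 → 6, length 3.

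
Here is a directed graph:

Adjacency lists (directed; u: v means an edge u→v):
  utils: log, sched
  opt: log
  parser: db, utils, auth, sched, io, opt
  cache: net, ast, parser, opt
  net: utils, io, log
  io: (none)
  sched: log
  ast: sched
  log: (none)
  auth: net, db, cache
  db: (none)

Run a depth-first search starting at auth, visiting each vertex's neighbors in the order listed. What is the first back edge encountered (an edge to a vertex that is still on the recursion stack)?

DFS from auth (visiting each vertex's neighbors in the order listed); mark gray on enter, black on exit:
auth gray
  net gray
    utils gray
      log gray
      log black
      sched gray
        sched→log: log black — skip
      sched black
    utils black
    io gray
    io black
    net→log: log black — skip
  net black
  db gray
  db black
  cache gray
    cache→net: net black — skip
    ast gray
      ast→sched: sched black — skip
    ast black
    parser gray
      parser→db: db black — skip
      parser→utils: utils black — skip
      parser→auth: auth is gray → back edge
First back edge: parser → auth.

parser->auth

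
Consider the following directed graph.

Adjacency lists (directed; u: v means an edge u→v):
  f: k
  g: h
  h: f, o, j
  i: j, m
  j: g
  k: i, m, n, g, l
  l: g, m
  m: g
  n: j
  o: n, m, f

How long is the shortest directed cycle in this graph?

3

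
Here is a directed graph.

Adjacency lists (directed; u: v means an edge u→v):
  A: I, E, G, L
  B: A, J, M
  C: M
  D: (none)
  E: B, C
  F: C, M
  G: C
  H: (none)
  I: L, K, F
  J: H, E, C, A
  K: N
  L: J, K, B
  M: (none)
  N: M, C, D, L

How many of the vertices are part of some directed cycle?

8

A vertex is on a directed cycle iff it belongs to a strongly connected component of size ≥ 2 (or has a self-loop).
The vertices on cycles are {A, B, E, I, J, K, L, N} — 8 in total.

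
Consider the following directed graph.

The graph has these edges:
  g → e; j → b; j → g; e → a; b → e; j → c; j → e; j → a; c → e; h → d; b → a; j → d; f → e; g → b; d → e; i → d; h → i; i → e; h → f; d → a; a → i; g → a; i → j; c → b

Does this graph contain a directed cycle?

DFS with white/gray/black marking, starting from a:
a gray
  i gray
    d gray
      e gray
        e→a: a is gray → back edge
Back edge found, so a cycle exists: a → i → d → e → a.

Yes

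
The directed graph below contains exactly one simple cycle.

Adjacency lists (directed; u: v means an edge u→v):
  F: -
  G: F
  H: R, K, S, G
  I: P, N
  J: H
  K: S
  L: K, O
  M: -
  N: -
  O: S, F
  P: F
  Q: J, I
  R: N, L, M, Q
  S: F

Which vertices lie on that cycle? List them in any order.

H, J, Q, R

DFS with gray/black marking from R:
R gray
  N gray
  N black
  L gray
    K gray
      S gray
        F gray
        F black
      S black
    K black
    O gray
      O→S: S black — skip
      O→F: F black — skip
    O black
  L black
  M gray
  M black
  Q gray
    J gray
      H gray
        H→R: R is gray → back edge
Back edge closes the cycle R → Q → J → H → R; its vertices are {H, J, Q, R}.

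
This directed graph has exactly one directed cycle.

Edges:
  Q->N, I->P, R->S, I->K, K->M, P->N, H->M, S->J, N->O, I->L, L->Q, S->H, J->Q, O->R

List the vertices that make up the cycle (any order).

J, N, O, Q, R, S

DFS with gray/black marking from N:
N gray
  O gray
    R gray
      S gray
        H gray
          M gray
          M black
        H black
        J gray
          Q gray
            Q→N: N is gray → back edge
Back edge closes the cycle N → O → R → S → J → Q → N; its vertices are {J, N, O, Q, R, S}.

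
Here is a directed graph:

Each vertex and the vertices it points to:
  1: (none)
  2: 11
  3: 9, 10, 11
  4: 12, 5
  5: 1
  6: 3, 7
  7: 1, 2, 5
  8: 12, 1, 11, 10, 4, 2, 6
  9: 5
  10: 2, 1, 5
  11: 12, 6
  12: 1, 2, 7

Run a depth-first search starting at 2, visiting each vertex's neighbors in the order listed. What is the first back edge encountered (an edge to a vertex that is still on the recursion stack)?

DFS from 2 (visiting each vertex's neighbors in the order listed); mark gray on enter, black on exit:
2 gray
  11 gray
    12 gray
      1 gray
      1 black
      12→2: 2 is gray → back edge
First back edge: 12 → 2.

12->2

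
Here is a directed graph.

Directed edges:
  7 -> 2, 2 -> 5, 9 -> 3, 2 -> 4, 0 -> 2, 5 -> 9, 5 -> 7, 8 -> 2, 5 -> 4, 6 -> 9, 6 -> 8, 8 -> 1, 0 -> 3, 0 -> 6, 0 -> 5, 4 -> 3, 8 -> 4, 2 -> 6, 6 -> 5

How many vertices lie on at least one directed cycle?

A vertex is on a directed cycle iff it belongs to a strongly connected component of size ≥ 2 (or has a self-loop).
The vertices on cycles are {2, 5, 6, 7, 8} — 5 in total.

5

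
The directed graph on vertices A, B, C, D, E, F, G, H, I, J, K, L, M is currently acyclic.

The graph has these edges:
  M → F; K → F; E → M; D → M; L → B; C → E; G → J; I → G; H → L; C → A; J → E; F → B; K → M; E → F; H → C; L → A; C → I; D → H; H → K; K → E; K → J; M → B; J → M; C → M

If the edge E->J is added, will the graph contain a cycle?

Yes

Adding E→J creates a cycle iff J can already reach E.
Path from J: J → E.
So J → … → E → J is a cycle.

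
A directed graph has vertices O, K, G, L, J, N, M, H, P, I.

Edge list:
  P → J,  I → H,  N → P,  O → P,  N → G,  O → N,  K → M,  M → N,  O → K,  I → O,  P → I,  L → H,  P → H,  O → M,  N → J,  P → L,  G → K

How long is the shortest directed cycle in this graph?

3

For each vertex v, BFS finds the shortest path from v back to v.
The shortest such closed walk is O → P → I → O, length 3.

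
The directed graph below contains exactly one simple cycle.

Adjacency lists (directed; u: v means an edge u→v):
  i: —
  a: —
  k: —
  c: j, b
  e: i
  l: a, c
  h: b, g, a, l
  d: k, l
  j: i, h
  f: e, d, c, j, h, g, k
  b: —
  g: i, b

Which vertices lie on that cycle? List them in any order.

c, h, j, l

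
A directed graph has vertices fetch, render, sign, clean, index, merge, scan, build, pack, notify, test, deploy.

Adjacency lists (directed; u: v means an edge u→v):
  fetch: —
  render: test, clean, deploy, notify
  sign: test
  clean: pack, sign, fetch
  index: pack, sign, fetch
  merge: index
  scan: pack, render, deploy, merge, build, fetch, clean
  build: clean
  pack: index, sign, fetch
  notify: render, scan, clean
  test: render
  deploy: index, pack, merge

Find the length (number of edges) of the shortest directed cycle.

2

For each vertex v, BFS finds the shortest path from v back to v.
The shortest such closed walk is notify → render → notify, length 2.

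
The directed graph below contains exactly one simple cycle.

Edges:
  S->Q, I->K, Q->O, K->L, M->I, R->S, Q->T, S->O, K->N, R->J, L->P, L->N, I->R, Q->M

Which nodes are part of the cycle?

I, M, Q, R, S

DFS with gray/black marking from I:
I gray
  R gray
    S gray
      O gray
      O black
      Q gray
        M gray
          M→I: I is gray → back edge
Back edge closes the cycle I → R → S → Q → M → I; its vertices are {I, M, Q, R, S}.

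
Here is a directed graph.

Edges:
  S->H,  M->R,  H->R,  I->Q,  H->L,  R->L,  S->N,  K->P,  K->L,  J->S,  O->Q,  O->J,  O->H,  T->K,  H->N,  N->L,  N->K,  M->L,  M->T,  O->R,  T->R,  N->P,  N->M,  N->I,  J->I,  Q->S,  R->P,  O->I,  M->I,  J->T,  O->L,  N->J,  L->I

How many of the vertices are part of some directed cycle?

11

A vertex is on a directed cycle iff it belongs to a strongly connected component of size ≥ 2 (or has a self-loop).
The vertices on cycles are {H, I, J, K, L, M, N, Q, R, S, T} — 11 in total.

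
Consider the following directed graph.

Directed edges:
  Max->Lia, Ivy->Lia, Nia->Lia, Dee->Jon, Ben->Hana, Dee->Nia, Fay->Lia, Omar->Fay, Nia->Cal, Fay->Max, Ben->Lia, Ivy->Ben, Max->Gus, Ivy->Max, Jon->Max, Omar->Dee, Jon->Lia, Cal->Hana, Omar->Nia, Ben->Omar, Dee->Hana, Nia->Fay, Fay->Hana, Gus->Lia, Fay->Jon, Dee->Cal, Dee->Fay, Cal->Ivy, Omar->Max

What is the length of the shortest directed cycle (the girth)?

5

For each vertex v, BFS finds the shortest path from v back to v.
The shortest such closed walk is Omar → Nia → Cal → Ivy → Ben → Omar, length 5.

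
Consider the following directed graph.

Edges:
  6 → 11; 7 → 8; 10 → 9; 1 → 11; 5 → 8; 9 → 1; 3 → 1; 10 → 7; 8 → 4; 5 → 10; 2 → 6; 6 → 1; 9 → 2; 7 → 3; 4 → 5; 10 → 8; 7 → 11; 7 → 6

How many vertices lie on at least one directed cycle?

5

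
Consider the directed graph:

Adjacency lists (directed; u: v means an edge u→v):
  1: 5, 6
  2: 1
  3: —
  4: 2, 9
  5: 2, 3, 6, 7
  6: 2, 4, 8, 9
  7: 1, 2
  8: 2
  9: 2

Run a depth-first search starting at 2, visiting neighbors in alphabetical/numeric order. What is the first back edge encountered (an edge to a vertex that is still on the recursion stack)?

DFS from 2 (visiting neighbors in alphabetical/numeric order); mark gray on enter, black on exit:
2 gray
  1 gray
    5 gray
      5→2: 2 is gray → back edge
First back edge: 5 → 2.

5→2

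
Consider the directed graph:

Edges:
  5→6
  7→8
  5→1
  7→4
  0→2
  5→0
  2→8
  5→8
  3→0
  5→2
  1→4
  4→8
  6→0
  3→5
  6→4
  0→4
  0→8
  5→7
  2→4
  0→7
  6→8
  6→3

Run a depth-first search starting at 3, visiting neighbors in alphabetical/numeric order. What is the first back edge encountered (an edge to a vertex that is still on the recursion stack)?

6->3

DFS from 3 (visiting neighbors in alphabetical/numeric order); mark gray on enter, black on exit:
3 gray
  0 gray
    2 gray
      4 gray
        8 gray
        8 black
      4 black
      2→8: 8 black — skip
    2 black
    0→4: 4 black — skip
    7 gray
      7→4: 4 black — skip
      7→8: 8 black — skip
    7 black
    0→8: 8 black — skip
  0 black
  5 gray
    5→0: 0 black — skip
    1 gray
      1→4: 4 black — skip
    1 black
    5→2: 2 black — skip
    6 gray
      6→0: 0 black — skip
      6→3: 3 is gray → back edge
First back edge: 6 → 3.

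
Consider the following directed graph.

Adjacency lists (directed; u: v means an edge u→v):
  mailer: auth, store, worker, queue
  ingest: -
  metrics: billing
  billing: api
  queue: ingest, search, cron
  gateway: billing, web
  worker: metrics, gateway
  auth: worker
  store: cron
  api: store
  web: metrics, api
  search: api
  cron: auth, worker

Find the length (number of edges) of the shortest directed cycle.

6

For each vertex v, BFS finds the shortest path from v back to v.
The shortest such closed walk is store → cron → worker → metrics → billing → api → store, length 6.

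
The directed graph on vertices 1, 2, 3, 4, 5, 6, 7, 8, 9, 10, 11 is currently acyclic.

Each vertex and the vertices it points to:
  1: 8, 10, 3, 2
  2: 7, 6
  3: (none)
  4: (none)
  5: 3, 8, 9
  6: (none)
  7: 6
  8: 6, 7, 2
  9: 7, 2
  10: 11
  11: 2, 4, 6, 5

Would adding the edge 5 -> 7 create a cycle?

No

Adding 5→7 creates a cycle iff 7 can already reach 5.
Explore from 7: no path reaches 5. The graph stays acyclic.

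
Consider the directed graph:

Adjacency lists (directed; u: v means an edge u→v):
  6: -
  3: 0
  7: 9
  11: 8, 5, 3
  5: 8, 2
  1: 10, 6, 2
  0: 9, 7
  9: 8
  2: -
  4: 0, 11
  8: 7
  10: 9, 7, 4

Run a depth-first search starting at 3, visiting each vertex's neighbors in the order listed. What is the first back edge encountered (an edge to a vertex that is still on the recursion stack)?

DFS from 3 (visiting each vertex's neighbors in the order listed); mark gray on enter, black on exit:
3 gray
  0 gray
    9 gray
      8 gray
        7 gray
          7→9: 9 is gray → back edge
First back edge: 7 → 9.

7->9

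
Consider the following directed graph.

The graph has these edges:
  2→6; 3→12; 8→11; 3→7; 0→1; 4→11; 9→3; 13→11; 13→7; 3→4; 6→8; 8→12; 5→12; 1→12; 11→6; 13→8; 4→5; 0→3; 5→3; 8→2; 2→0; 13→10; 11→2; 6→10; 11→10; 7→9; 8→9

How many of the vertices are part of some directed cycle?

10

A vertex is on a directed cycle iff it belongs to a strongly connected component of size ≥ 2 (or has a self-loop).
The vertices on cycles are {0, 2, 3, 4, 5, 6, 7, 8, 9, 11} — 10 in total.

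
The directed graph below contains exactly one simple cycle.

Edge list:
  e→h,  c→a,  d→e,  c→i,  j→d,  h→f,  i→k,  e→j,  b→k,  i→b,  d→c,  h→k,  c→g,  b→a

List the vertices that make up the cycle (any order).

d, e, j

DFS with gray/black marking from d:
d gray
  e gray
    j gray
      j→d: d is gray → back edge
Back edge closes the cycle d → e → j → d; its vertices are {d, e, j}.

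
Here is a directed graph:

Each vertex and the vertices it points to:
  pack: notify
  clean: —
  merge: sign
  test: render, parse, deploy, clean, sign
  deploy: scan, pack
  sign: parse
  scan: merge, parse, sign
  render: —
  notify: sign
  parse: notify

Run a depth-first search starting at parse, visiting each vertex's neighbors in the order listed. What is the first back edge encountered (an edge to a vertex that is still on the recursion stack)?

DFS from parse (visiting each vertex's neighbors in the order listed); mark gray on enter, black on exit:
parse gray
  notify gray
    sign gray
      sign→parse: parse is gray → back edge
First back edge: sign → parse.

sign→parse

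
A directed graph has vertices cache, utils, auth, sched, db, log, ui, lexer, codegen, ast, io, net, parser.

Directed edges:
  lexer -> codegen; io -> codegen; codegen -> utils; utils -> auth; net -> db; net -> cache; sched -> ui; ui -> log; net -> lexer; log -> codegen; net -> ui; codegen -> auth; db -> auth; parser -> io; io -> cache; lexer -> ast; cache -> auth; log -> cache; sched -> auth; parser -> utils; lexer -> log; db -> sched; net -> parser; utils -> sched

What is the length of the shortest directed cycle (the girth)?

For each vertex v, BFS finds the shortest path from v back to v.
The shortest such closed walk is ui → log → codegen → utils → sched → ui, length 5.

5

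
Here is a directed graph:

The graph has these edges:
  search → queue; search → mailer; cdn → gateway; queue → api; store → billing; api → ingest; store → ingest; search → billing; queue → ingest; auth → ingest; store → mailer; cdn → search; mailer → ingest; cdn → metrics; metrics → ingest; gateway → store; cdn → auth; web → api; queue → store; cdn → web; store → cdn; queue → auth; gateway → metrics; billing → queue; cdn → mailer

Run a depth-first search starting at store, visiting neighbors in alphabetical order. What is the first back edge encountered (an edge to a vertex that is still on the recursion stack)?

DFS from store (visiting neighbors in alphabetical order); mark gray on enter, black on exit:
store gray
  billing gray
    queue gray
      api gray
        ingest gray
        ingest black
      api black
      auth gray
        auth→ingest: ingest black — skip
      auth black
      queue→ingest: ingest black — skip
      queue→store: store is gray → back edge
First back edge: queue → store.

queue→store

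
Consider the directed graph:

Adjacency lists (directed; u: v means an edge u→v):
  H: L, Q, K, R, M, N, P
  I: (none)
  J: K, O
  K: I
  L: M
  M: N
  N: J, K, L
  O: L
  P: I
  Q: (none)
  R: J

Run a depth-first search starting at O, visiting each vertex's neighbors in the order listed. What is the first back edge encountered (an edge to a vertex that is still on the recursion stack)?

J->O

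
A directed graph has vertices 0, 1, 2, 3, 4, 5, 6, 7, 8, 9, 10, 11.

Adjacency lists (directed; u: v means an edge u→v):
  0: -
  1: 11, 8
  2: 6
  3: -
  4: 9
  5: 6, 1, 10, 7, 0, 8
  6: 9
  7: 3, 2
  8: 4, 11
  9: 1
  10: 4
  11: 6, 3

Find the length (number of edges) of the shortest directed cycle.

4

For each vertex v, BFS finds the shortest path from v back to v.
The shortest such closed walk is 8 → 4 → 9 → 1 → 8, length 4.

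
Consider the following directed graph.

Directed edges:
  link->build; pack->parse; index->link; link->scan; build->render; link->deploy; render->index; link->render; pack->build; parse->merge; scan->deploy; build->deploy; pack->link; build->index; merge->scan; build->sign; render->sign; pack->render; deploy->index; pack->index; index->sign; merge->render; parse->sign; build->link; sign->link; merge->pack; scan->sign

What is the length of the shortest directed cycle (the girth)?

2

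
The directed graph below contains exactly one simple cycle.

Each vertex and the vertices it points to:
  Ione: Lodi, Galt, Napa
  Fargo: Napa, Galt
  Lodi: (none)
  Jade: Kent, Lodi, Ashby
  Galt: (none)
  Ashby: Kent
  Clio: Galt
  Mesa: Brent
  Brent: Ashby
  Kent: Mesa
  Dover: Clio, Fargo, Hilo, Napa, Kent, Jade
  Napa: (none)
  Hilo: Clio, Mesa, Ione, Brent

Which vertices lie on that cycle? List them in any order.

DFS with gray/black marking from Brent:
Brent gray
  Ashby gray
    Kent gray
      Mesa gray
        Mesa→Brent: Brent is gray → back edge
Back edge closes the cycle Brent → Ashby → Kent → Mesa → Brent; its vertices are {Kent, Mesa, Ashby, Brent}.

Kent, Mesa, Ashby, Brent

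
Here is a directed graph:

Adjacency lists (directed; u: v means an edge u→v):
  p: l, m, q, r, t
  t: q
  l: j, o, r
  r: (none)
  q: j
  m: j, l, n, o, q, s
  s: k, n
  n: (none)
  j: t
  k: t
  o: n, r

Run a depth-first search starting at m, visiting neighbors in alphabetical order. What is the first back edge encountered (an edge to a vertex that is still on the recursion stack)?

q→j

DFS from m (visiting neighbors in alphabetical order); mark gray on enter, black on exit:
m gray
  j gray
    t gray
      q gray
        q→j: j is gray → back edge
First back edge: q → j.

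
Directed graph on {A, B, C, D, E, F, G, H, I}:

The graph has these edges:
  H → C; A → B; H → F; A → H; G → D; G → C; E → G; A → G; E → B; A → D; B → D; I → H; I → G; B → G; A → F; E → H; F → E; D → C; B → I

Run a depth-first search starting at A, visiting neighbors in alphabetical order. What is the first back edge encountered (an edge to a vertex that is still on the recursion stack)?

E->B

DFS from A (visiting neighbors in alphabetical order); mark gray on enter, black on exit:
A gray
  B gray
    D gray
      C gray
      C black
    D black
    G gray
      G→C: C black — skip
      G→D: D black — skip
    G black
    I gray
      I→G: G black — skip
      H gray
        H→C: C black — skip
        F gray
          E gray
            E→B: B is gray → back edge
First back edge: E → B.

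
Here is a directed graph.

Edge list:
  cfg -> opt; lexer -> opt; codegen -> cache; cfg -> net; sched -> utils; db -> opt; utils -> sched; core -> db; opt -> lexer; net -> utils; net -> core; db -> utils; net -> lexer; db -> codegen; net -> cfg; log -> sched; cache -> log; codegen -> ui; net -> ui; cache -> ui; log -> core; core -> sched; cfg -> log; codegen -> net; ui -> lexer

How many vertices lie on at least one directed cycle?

11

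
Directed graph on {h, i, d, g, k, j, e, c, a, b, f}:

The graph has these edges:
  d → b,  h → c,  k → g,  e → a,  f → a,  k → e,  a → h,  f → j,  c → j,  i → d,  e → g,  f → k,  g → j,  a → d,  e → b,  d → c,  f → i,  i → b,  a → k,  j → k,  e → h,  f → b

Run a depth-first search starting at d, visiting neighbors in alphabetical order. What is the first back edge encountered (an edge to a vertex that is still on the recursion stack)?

a->d

DFS from d (visiting neighbors in alphabetical order); mark gray on enter, black on exit:
d gray
  b gray
  b black
  c gray
    j gray
      k gray
        e gray
          a gray
            a→d: d is gray → back edge
First back edge: a → d.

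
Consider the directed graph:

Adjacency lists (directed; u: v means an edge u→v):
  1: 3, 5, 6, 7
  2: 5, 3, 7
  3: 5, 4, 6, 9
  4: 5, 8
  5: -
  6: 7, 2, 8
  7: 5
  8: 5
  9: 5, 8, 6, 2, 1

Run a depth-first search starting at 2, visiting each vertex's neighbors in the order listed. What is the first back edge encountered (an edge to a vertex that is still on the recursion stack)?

6->2

DFS from 2 (visiting each vertex's neighbors in the order listed); mark gray on enter, black on exit:
2 gray
  5 gray
  5 black
  3 gray
    3→5: 5 black — skip
    4 gray
      4→5: 5 black — skip
      8 gray
        8→5: 5 black — skip
      8 black
    4 black
    6 gray
      7 gray
        7→5: 5 black — skip
      7 black
      6→2: 2 is gray → back edge
First back edge: 6 → 2.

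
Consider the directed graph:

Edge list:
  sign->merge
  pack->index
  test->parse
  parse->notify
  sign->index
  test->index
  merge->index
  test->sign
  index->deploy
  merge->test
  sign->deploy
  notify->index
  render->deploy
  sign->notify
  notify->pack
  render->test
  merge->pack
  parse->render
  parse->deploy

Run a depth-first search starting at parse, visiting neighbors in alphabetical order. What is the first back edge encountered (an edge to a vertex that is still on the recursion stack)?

test->parse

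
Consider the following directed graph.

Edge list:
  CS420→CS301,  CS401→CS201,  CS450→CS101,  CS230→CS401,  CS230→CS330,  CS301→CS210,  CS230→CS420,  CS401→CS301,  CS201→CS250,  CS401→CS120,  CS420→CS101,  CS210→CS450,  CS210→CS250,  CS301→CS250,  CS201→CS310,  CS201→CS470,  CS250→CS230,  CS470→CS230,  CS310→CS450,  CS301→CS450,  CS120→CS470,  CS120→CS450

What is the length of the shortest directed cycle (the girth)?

For each vertex v, BFS finds the shortest path from v back to v.
The shortest such closed walk is CS230 → CS401 → CS301 → CS250 → CS230, length 4.

4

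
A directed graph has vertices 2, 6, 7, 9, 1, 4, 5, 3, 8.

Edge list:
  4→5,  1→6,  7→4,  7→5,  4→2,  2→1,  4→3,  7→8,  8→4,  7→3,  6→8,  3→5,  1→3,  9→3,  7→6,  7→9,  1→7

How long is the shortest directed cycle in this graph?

For each vertex v, BFS finds the shortest path from v back to v.
The shortest such closed walk is 1 → 7 → 4 → 2 → 1, length 4.

4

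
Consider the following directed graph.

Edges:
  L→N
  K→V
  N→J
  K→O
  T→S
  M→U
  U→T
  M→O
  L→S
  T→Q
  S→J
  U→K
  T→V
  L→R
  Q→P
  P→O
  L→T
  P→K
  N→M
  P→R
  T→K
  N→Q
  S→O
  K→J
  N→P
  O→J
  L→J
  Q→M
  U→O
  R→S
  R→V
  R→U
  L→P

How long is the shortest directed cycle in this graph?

4

For each vertex v, BFS finds the shortest path from v back to v.
The shortest such closed walk is U → T → Q → M → U, length 4.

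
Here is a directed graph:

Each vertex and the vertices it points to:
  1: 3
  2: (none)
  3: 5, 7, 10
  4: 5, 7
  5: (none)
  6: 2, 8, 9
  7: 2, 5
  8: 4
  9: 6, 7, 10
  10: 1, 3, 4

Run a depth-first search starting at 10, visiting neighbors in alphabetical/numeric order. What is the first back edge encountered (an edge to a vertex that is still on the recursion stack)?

3→10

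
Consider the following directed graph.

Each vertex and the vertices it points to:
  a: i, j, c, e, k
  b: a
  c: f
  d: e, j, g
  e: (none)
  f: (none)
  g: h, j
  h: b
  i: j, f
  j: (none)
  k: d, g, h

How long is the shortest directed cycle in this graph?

4

For each vertex v, BFS finds the shortest path from v back to v.
The shortest such closed walk is a → k → h → b → a, length 4.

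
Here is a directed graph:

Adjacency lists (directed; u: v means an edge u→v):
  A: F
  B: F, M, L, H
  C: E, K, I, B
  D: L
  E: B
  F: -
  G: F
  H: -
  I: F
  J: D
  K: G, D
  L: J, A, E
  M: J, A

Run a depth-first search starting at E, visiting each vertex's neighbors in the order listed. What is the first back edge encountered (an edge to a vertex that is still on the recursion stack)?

DFS from E (visiting each vertex's neighbors in the order listed); mark gray on enter, black on exit:
E gray
  B gray
    F gray
    F black
    M gray
      J gray
        D gray
          L gray
            L→J: J is gray → back edge
First back edge: L → J.

L→J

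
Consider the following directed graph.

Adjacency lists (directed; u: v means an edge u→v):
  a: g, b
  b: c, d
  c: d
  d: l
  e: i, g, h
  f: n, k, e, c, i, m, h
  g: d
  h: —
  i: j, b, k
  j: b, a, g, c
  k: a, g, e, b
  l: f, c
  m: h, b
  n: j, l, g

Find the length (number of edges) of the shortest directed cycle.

3

For each vertex v, BFS finds the shortest path from v back to v.
The shortest such closed walk is f → n → l → f, length 3.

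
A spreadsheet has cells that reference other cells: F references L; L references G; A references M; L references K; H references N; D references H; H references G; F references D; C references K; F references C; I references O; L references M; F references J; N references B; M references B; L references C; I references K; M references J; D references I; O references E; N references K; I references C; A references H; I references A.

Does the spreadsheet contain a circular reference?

DFS with white/gray/black marking, starting from E:
E gray
E black
A gray
  M gray
    J gray
    J black
    B gray
    B black
  M black
  H gray
    G gray
    G black
    N gray
      K gray
      K black
      N→B: B black — skip
    N black
  H black
A black
C gray
  C→K: K black — skip
C black
D gray
  I gray
    I→A: A black — skip
    I→C: C black — skip
    I→K: K black — skip
    O gray
      O→E: E black — skip
    O black
  I black
  D→H: H black — skip
D black
F gray
  F→C: C black — skip
  L gray
    L→K: K black — skip
    L→M: M black — skip
    L→G: G black — skip
    L→C: C black — skip
  L black
  F→D: D black — skip
  F→J: J black — skip
F black
Every edge goes to a white or black vertex — no back edge, so the graph is acyclic.

No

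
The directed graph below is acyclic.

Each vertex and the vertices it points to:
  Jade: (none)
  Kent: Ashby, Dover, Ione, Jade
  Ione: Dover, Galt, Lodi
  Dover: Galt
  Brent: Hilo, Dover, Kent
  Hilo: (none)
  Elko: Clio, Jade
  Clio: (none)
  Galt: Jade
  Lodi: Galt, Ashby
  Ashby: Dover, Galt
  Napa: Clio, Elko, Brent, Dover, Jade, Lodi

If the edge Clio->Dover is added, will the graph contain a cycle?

No

Adding Clio→Dover creates a cycle iff Dover can already reach Clio.
Explore from Dover: no path reaches Clio. The graph stays acyclic.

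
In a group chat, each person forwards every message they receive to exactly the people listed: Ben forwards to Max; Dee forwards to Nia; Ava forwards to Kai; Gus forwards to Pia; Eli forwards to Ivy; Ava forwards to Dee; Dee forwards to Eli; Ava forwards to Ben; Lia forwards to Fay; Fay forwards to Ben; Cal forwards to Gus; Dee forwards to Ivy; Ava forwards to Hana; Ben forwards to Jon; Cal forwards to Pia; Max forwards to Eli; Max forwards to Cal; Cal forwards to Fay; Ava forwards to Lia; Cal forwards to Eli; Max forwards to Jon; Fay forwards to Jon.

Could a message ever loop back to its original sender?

Yes

DFS with white/gray/black marking, starting from Cal:
Cal gray
  Fay gray
    Ben gray
      Jon gray
      Jon black
      Max gray
        Eli gray
          Ivy gray
          Ivy black
        Eli black
        Max→Jon: Jon black — skip
        Max→Cal: Cal is gray → back edge
Back edge found, so a cycle exists: Cal → Fay → Ben → Max → Cal.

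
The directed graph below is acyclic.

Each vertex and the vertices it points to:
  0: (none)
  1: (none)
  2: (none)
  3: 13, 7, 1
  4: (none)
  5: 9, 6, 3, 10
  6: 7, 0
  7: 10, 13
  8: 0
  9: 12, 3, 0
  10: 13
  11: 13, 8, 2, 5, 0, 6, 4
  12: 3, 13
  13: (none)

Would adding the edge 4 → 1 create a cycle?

No

Adding 4→1 creates a cycle iff 1 can already reach 4.
Explore from 1: no path reaches 4. The graph stays acyclic.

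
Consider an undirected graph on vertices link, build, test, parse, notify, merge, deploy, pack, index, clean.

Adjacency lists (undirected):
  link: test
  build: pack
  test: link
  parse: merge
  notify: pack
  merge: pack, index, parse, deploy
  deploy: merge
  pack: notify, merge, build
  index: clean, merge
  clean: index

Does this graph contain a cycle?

No

DFS, tracking each vertex's parent; an edge to a visited non-parent vertex closes a cycle.
Start from clean:
visit clean (parent –)
  visit index (parent clean)
    index–clean: parent, skip
    visit merge (parent index)
      visit pack (parent merge)
        visit notify (parent pack)
          notify–pack: parent, skip
        pack–merge: parent, skip
        visit build (parent pack)
          build–pack: parent, skip
      merge–index: parent, skip
      visit parse (parent merge)
        parse–merge: parent, skip
      visit deploy (parent merge)
        deploy–merge: parent, skip
visit link (parent –)
  visit test (parent link)
    test–link: parent, skip
No non-parent visited neighbor found — the graph is a forest.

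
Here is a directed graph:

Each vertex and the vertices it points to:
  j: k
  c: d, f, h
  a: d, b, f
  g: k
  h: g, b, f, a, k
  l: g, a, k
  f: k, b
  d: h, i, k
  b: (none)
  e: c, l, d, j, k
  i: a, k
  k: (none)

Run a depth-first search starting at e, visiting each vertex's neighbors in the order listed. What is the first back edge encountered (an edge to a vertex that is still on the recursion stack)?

a→d

DFS from e (visiting each vertex's neighbors in the order listed); mark gray on enter, black on exit:
e gray
  c gray
    d gray
      h gray
        g gray
          k gray
          k black
        g black
        b gray
        b black
        f gray
          f→k: k black — skip
          f→b: b black — skip
        f black
        a gray
          a→d: d is gray → back edge
First back edge: a → d.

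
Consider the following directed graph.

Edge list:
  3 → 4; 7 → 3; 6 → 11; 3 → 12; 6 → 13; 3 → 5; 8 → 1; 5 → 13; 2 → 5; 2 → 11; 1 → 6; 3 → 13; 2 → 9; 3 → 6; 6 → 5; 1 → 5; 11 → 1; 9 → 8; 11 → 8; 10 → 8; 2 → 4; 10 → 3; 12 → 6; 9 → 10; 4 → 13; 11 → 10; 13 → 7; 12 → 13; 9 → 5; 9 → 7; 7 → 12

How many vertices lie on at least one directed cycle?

11

A vertex is on a directed cycle iff it belongs to a strongly connected component of size ≥ 2 (or has a self-loop).
The vertices on cycles are {1, 3, 4, 5, 6, 7, 8, 10, 11, 12, 13} — 11 in total.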